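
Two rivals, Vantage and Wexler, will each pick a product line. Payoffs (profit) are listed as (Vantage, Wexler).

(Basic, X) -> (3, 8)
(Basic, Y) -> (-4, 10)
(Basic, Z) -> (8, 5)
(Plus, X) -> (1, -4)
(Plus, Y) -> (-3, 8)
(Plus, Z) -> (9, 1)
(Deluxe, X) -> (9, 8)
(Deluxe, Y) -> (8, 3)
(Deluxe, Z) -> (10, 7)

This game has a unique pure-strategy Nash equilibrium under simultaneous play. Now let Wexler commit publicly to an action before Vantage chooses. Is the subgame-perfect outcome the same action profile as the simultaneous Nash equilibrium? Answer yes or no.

yes

Vantage best-responds to each possible Wexler move:
- X → Vantage plays Deluxe (best of 3, 1, 9); Wexler gets 8.
- Y → Vantage plays Deluxe (best of -4, -3, 8); Wexler gets 3.
- Z → Vantage plays Deluxe (best of 8, 9, 10); Wexler gets 7.
Maximizing over 8, 3, 7, Wexler chooses X. Subgame-perfect outcome: (Deluxe, X) with payoffs (9, 8).
Now find the simultaneous Nash equilibrium.
Vantage's best replies: X→Deluxe; Y→Deluxe; Z→Deluxe.
Wexler's best replies: Basic→Y; Plus→Y; Deluxe→X.
The unique mutual best reply is (Deluxe, X), giving (9, 8).
Sequential outcome (Deluxe, X) coincides with the Nash profile (Deluxe, X).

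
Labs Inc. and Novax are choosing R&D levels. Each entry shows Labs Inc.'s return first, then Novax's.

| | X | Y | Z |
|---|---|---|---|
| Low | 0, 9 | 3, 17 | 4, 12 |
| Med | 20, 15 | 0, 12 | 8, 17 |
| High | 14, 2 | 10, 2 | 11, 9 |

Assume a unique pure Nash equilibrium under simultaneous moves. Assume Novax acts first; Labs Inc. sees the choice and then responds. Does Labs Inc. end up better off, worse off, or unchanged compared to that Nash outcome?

better off

Solve by backward induction (Novax leads).
- X: BR = Med, leader payoff 15.
- Y: BR = High, leader payoff 2.
- Z: BR = High, leader payoff 9.
Novax's induced payoffs are 15, 2, 9, so Novax commits to X. Subgame-perfect outcome: (Med, X) with payoffs (20, 15).
Now find the simultaneous Nash equilibrium.
Labs Inc.'s best replies: X→Med; Y→High; Z→High.
Novax's best replies: Low→Y; Med→Z; High→Z.
Only (High, Z) has each player best-responding; Nash payoffs (11, 9).
Labs Inc. earns 20 sequentially versus 11 at the Nash outcome: better off.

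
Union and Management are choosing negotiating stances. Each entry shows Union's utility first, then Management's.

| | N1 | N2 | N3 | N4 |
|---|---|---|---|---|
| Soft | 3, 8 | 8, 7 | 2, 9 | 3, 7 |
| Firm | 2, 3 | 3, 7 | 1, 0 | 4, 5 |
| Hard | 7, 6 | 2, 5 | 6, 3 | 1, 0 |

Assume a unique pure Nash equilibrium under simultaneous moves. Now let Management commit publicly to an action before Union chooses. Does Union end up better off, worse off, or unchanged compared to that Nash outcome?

better off

Backward induction with Management moving first.
- N1: BR = Hard, leader payoff 6.
- N2: BR = Soft, leader payoff 7.
- N3: BR = Hard, leader payoff 3.
- N4: BR = Firm, leader payoff 5.
Management's induced payoffs are 6, 7, 3, 5, so Management commits to N2. Subgame-perfect outcome: (Soft, N2) with payoffs (8, 7).
Now find the simultaneous Nash equilibrium.
Union's best replies: N1→Hard; N2→Soft; N3→Hard; N4→Firm.
Management's best replies: Soft→N3; Firm→N2; Hard→N1.
The unique mutual best reply is (Hard, N1), giving (7, 6).
Union earns 8 sequentially versus 7 at the Nash outcome: better off.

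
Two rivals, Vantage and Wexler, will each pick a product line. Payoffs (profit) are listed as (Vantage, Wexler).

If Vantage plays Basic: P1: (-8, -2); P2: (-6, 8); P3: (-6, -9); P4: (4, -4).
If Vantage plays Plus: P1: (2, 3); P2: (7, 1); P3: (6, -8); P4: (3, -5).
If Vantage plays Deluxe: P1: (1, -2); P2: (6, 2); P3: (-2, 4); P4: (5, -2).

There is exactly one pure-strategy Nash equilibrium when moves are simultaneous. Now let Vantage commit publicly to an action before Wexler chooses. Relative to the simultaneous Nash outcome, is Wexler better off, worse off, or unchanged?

Work backward from Wexler's decision.
- Basic: Wexler compares -2, 8, -9, -4 and picks P2; Vantage would get -6.
- Plus: Wexler compares 3, 1, -8, -5 and picks P1; Vantage would get 2.
- Deluxe: Wexler compares -2, 2, 4, -2 and picks P3; Vantage would get -2.
Vantage's induced payoffs are -6, 2, -2, so Vantage commits to Plus. Subgame-perfect outcome: (Plus, P1) with payoffs (2, 3).
For the simultaneous game, intersect best replies.
Vantage's best replies: P1→Plus; P2→Plus; P3→Plus; P4→Deluxe.
Wexler's best replies: Basic→P2; Plus→P1; Deluxe→P3.
The unique mutual best reply is (Plus, P1), giving (2, 3).
Wexler earns 3 sequentially versus 3 at the Nash outcome: unchanged.

unchanged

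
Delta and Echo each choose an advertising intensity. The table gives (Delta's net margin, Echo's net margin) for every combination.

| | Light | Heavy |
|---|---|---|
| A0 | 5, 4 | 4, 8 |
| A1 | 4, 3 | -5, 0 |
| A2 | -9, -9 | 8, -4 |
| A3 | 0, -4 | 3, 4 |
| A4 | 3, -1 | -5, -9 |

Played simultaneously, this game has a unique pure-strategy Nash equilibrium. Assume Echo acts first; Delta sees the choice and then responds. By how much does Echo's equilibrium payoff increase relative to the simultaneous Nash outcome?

Solve by backward induction (Echo leads).
- Light → Delta plays A0 (best of 5, 4, -9, 0, 3); Echo gets 4.
- Heavy → Delta plays A2 (best of 4, -5, 8, 3, -5); Echo gets -4.
Maximizing over 4, -4, Echo chooses Light. Subgame-perfect outcome: (A0, Light) with payoffs (5, 4).
Under simultaneous play:
Delta's best replies: Light→A0; Heavy→A2.
Echo's best replies: A0→Heavy; A1→Light; A2→Heavy; A3→Heavy; A4→Light.
Only (A2, Heavy) has each player best-responding; Nash payoffs (8, -4).
Echo's commitment gain: 4 − -4 = 8.

8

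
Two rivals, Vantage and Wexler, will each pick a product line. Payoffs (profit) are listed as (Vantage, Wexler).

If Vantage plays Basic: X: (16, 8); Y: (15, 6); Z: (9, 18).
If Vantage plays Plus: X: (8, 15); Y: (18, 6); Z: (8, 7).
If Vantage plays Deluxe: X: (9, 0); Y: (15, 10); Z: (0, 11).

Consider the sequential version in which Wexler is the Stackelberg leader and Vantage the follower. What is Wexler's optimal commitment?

Z

Vantage best-responds to each possible Wexler move:
- X → Vantage plays Basic (best of 16, 8, 9); Wexler gets 8.
- Y → Vantage plays Plus (best of 15, 18, 15); Wexler gets 6.
- Z → Vantage plays Basic (best of 9, 8, 0); Wexler gets 18.
Wexler's induced payoffs are 8, 6, 18, so Wexler commits to Z. Subgame-perfect outcome: (Basic, Z) with payoffs (9, 18).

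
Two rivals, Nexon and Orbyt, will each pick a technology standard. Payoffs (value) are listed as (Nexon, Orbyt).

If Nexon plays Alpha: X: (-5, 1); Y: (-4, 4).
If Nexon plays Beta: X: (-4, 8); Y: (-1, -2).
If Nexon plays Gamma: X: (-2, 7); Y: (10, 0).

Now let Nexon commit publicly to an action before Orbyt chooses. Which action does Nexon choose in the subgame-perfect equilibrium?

Solve by backward induction (Nexon leads).
- Alpha: Orbyt compares 1, 4 and picks Y; Nexon would get -4.
- Beta: Orbyt compares 8, -2 and picks X; Nexon would get -4.
- Gamma: Orbyt compares 7, 0 and picks X; Nexon would get -2.
Among -4, -4, -2, the best is -2 at Gamma. Subgame-perfect outcome: (Gamma, X) with payoffs (-2, 7).

Gamma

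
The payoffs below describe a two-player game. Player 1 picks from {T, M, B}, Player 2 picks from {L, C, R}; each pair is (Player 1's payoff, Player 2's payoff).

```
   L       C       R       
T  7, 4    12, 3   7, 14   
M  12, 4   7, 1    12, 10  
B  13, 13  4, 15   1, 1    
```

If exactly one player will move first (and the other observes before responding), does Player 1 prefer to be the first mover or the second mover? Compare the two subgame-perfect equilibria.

second

If Player 1 leads: Player 2's best replies are T→R, M→R, B→C; Player 1's induced payoffs 7, 12, 4; outcome (M, R), payoffs (12, 10).
If Player 2 leads: Player 1's best replies are L→B, C→T, R→M; Player 2's induced payoffs 13, 3, 10; outcome (B, L), payoffs (13, 13).
Player 1 gets 12 moving first and 13 moving second, so Player 1 prefers to move second.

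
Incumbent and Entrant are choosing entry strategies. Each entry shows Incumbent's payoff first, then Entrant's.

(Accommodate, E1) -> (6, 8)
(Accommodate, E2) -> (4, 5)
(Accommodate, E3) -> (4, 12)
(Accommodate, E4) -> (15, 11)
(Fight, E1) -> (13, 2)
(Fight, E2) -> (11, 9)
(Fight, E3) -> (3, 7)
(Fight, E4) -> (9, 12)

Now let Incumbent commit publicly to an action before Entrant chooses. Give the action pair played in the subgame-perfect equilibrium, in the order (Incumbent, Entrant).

Entrant best-responds to each possible Incumbent move:
- Accommodate: BR = E3, leader payoff 4.
- Fight: BR = E4, leader payoff 9.
Among 4, 9, the best is 9 at Fight. Subgame-perfect outcome: (Fight, E4) with payoffs (9, 12).

(Fight, E4)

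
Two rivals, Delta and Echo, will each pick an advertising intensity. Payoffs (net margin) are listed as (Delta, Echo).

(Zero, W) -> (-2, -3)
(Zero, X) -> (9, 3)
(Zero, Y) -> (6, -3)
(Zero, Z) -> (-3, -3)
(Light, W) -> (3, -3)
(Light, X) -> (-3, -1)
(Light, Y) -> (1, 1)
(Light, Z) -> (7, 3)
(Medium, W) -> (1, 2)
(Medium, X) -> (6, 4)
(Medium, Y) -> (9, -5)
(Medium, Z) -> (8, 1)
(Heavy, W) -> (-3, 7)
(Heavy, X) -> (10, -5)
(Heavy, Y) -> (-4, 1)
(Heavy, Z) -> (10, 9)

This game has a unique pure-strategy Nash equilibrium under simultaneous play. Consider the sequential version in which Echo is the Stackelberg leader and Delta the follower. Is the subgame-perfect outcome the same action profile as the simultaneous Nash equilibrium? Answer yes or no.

Backward induction with Echo moving first.
- W → Delta plays Light (best of -2, 3, 1, -3); Echo gets -3.
- X → Delta plays Heavy (best of 9, -3, 6, 10); Echo gets -5.
- Y → Delta plays Medium (best of 6, 1, 9, -4); Echo gets -5.
- Z → Delta plays Heavy (best of -3, 7, 8, 10); Echo gets 9.
Maximizing over -3, -5, -5, 9, Echo chooses Z. Subgame-perfect outcome: (Heavy, Z) with payoffs (10, 9).
For the simultaneous game, intersect best replies.
Delta's best replies: W→Light; X→Heavy; Y→Medium; Z→Heavy.
Echo's best replies: Zero→X; Light→Z; Medium→X; Heavy→Z.
The unique mutual best reply is (Heavy, Z), giving (10, 9).
Sequential outcome (Heavy, Z) coincides with the Nash profile (Heavy, Z).

yes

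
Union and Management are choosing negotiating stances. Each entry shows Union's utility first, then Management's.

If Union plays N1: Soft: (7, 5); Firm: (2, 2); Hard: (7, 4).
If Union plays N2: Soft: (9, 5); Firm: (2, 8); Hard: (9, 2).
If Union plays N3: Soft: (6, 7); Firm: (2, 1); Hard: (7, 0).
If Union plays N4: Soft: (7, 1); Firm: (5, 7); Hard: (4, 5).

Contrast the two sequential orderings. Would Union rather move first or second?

first

If Union leads: Management's best replies are N1→Soft, N2→Firm, N3→Soft, N4→Firm; Union's induced payoffs 7, 2, 6, 5; outcome (N1, Soft), payoffs (7, 5).
If Management leads: Union's best replies are Soft→N2, Firm→N4, Hard→N2; Management's induced payoffs 5, 7, 2; outcome (N4, Firm), payoffs (5, 7).
Union gets 7 moving first and 5 moving second, so Union prefers to move first.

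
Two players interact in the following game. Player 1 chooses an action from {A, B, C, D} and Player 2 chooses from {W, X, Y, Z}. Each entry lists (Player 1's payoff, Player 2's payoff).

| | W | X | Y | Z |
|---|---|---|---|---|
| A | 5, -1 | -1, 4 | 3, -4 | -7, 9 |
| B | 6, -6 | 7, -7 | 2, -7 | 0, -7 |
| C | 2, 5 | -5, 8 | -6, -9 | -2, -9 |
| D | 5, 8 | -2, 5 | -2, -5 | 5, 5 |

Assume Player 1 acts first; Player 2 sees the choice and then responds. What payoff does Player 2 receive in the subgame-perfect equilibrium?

Solve by backward induction (Player 1 leads).
- A: Player 2 compares -1, 4, -4, 9 and picks Z; Player 1 would get -7.
- B: Player 2 compares -6, -7, -7, -7 and picks W; Player 1 would get 6.
- C: Player 2 compares 5, 8, -9, -9 and picks X; Player 1 would get -5.
- D: Player 2 compares 8, 5, -5, 5 and picks W; Player 1 would get 5.
Maximizing over -7, 6, -5, 5, Player 1 chooses B. Subgame-perfect outcome: (B, W) with payoffs (6, -6).

-6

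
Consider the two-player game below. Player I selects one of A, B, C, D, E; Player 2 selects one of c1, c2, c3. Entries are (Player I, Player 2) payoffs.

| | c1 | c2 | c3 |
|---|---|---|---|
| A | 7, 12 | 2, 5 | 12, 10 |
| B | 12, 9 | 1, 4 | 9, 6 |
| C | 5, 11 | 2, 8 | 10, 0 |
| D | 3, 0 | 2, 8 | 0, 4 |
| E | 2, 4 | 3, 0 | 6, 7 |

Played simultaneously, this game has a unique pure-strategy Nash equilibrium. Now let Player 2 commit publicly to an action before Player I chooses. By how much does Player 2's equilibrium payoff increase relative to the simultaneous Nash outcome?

Work backward from Player I's decision.
- c1: BR = B, leader payoff 9.
- c2: BR = E, leader payoff 0.
- c3: BR = A, leader payoff 10.
Player 2's induced payoffs are 9, 0, 10, so Player 2 commits to c3. Subgame-perfect outcome: (A, c3) with payoffs (12, 10).
For the simultaneous game, intersect best replies.
Player I's best replies: c1→B; c2→E; c3→A.
Player 2's best replies: A→c1; B→c1; C→c1; D→c2; E→c3.
The unique mutual best reply is (B, c1), giving (12, 9).
Player 2's commitment gain: 10 − 9 = 1.

1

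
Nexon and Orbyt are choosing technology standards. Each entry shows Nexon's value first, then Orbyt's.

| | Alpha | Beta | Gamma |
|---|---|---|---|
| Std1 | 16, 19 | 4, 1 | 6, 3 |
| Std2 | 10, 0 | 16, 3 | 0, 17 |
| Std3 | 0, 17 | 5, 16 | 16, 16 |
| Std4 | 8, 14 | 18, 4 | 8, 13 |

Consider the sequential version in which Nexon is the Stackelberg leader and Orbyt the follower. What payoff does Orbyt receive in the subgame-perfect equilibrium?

19

Work backward from Orbyt's decision.
- Std1: Orbyt compares 19, 1, 3 and picks Alpha; Nexon would get 16.
- Std2: Orbyt compares 0, 3, 17 and picks Gamma; Nexon would get 0.
- Std3: Orbyt compares 17, 16, 16 and picks Alpha; Nexon would get 0.
- Std4: Orbyt compares 14, 4, 13 and picks Alpha; Nexon would get 8.
Nexon's induced payoffs are 16, 0, 0, 8, so Nexon commits to Std1. Subgame-perfect outcome: (Std1, Alpha) with payoffs (16, 19).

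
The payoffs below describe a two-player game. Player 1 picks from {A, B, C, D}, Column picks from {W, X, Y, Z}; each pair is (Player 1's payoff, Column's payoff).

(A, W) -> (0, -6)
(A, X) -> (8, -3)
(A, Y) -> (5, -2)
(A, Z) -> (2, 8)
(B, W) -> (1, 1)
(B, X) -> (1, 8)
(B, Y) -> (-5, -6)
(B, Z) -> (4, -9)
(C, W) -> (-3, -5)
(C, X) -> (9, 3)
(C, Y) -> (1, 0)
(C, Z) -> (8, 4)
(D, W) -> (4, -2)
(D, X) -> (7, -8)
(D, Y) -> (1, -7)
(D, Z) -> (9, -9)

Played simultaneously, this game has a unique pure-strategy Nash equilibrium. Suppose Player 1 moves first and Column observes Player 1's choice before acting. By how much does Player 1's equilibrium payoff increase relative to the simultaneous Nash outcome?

4

Solve by backward induction (Player 1 leads).
- A → Column plays Z (best of -6, -3, -2, 8); Player 1 gets 2.
- B → Column plays X (best of 1, 8, -6, -9); Player 1 gets 1.
- C → Column plays Z (best of -5, 3, 0, 4); Player 1 gets 8.
- D → Column plays W (best of -2, -8, -7, -9); Player 1 gets 4.
Maximizing over 2, 1, 8, 4, Player 1 chooses C. Subgame-perfect outcome: (C, Z) with payoffs (8, 4).
Under simultaneous play:
Player 1's best replies: W→D; X→C; Y→A; Z→D.
Column's best replies: A→Z; B→X; C→Z; D→W.
The unique mutual best reply is (D, W), giving (4, -2).
Player 1's commitment gain: 8 − 4 = 4.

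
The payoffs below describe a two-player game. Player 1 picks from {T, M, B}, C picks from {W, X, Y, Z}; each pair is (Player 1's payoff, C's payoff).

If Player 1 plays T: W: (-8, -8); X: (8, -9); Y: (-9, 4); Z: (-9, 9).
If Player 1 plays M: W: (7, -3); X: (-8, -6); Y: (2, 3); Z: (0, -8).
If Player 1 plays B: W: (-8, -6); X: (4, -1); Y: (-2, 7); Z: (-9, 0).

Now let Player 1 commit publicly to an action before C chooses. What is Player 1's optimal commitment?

Work backward from C's decision.
- T: BR = Z, leader payoff -9.
- M: BR = Y, leader payoff 2.
- B: BR = Y, leader payoff -2.
Player 1's induced payoffs are -9, 2, -2, so Player 1 commits to M. Subgame-perfect outcome: (M, Y) with payoffs (2, 3).

M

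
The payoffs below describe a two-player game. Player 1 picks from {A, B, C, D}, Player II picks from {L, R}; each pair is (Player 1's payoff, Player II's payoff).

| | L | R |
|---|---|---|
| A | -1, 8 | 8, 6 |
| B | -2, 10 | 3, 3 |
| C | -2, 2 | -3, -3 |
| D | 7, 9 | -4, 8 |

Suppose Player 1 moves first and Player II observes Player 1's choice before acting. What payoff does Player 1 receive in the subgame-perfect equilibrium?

Player II best-responds to each possible Player 1 move:
- A: BR = L, leader payoff -1.
- B: BR = L, leader payoff -2.
- C: BR = L, leader payoff -2.
- D: BR = L, leader payoff 7.
Player 1's induced payoffs are -1, -2, -2, 7, so Player 1 commits to D. Subgame-perfect outcome: (D, L) with payoffs (7, 9).

7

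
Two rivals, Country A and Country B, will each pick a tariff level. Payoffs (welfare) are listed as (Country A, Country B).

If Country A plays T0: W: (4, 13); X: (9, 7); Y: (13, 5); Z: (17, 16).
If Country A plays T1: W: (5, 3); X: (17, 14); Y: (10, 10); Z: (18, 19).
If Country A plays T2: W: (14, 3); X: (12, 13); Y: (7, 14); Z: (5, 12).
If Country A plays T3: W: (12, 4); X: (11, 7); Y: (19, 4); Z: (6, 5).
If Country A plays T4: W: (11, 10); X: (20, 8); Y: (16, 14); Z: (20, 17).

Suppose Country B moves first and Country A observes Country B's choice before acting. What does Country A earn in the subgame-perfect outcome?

Country A best-responds to each possible Country B move:
- W: BR = T2, leader payoff 3.
- X: BR = T4, leader payoff 8.
- Y: BR = T3, leader payoff 4.
- Z: BR = T4, leader payoff 17.
Maximizing over 3, 8, 4, 17, Country B chooses Z. Subgame-perfect outcome: (T4, Z) with payoffs (20, 17).

20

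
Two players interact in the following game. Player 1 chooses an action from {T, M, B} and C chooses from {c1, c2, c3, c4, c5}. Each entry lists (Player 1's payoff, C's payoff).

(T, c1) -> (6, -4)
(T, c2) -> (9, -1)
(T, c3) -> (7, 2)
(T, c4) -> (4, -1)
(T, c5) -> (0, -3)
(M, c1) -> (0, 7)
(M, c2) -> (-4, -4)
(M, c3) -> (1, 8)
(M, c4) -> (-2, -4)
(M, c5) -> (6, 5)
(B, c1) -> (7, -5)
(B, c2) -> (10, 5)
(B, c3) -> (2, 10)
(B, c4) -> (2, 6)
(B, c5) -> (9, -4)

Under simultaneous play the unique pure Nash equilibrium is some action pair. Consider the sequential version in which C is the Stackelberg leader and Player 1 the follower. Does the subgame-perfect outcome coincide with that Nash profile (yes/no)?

Player 1 best-responds to each possible C move:
- c1 → Player 1 plays B (best of 6, 0, 7); C gets -5.
- c2 → Player 1 plays B (best of 9, -4, 10); C gets 5.
- c3 → Player 1 plays T (best of 7, 1, 2); C gets 2.
- c4 → Player 1 plays T (best of 4, -2, 2); C gets -1.
- c5 → Player 1 plays B (best of 0, 6, 9); C gets -4.
Maximizing over -5, 5, 2, -1, -4, C chooses c2. Subgame-perfect outcome: (B, c2) with payoffs (10, 5).
Under simultaneous play:
Player 1's best replies: c1→B; c2→B; c3→T; c4→T; c5→B.
C's best replies: T→c3; M→c3; B→c3.
Only (T, c3) has each player best-responding; Nash payoffs (7, 2).
Sequential outcome (B, c2) differs from the Nash profile (T, c3).

no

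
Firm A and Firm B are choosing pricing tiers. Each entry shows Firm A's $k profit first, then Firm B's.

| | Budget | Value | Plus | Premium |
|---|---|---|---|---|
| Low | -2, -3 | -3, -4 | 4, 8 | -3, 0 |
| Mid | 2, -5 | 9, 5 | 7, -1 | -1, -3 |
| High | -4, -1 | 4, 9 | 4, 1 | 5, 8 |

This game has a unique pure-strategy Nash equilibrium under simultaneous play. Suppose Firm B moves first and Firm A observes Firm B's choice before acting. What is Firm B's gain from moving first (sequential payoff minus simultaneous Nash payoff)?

3

Backward induction with Firm B moving first.
- Budget → Firm A plays Mid (best of -2, 2, -4); Firm B gets -5.
- Value → Firm A plays Mid (best of -3, 9, 4); Firm B gets 5.
- Plus → Firm A plays Mid (best of 4, 7, 4); Firm B gets -1.
- Premium → Firm A plays High (best of -3, -1, 5); Firm B gets 8.
Maximizing over -5, 5, -1, 8, Firm B chooses Premium. Subgame-perfect outcome: (High, Premium) with payoffs (5, 8).
Under simultaneous play:
Firm A's best replies: Budget→Mid; Value→Mid; Plus→Mid; Premium→High.
Firm B's best replies: Low→Plus; Mid→Value; High→Value.
The unique mutual best reply is (Mid, Value), giving (9, 5).
Firm B's commitment gain: 8 − 5 = 3.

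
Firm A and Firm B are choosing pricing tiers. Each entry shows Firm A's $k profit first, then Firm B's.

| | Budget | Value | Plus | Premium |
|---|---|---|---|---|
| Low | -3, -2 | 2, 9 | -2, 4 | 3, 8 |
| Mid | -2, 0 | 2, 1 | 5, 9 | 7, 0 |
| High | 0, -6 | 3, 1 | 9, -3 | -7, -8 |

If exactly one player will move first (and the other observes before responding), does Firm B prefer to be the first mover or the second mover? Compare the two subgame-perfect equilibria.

second

If Firm A leads: Firm B's best replies are Low→Value, Mid→Plus, High→Value; Firm A's induced payoffs 2, 5, 3; outcome (Mid, Plus), payoffs (5, 9).
If Firm B leads: Firm A's best replies are Budget→High, Value→High, Plus→High, Premium→Mid; Firm B's induced payoffs -6, 1, -3, 0; outcome (High, Value), payoffs (3, 1).
Firm B gets 1 moving first and 9 moving second, so Firm B prefers to move second.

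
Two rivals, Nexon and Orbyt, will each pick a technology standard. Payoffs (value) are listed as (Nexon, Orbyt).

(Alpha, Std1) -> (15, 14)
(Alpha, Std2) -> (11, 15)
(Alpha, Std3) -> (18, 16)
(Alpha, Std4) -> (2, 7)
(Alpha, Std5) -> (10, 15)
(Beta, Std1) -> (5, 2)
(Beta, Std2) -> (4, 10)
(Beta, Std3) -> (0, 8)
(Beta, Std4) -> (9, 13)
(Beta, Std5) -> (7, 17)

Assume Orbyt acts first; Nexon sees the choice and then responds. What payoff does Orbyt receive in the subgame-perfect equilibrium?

16

Work backward from Nexon's decision.
- Std1: Nexon compares 15, 5 and picks Alpha; Orbyt would get 14.
- Std2: Nexon compares 11, 4 and picks Alpha; Orbyt would get 15.
- Std3: Nexon compares 18, 0 and picks Alpha; Orbyt would get 16.
- Std4: Nexon compares 2, 9 and picks Beta; Orbyt would get 13.
- Std5: Nexon compares 10, 7 and picks Alpha; Orbyt would get 15.
Maximizing over 14, 15, 16, 13, 15, Orbyt chooses Std3. Subgame-perfect outcome: (Alpha, Std3) with payoffs (18, 16).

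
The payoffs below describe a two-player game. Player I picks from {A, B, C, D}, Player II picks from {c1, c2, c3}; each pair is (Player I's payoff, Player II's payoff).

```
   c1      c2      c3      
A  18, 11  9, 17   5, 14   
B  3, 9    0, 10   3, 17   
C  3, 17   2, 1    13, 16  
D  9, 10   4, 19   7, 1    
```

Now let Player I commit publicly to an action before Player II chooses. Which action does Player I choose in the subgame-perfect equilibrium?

Solve by backward induction (Player I leads).
- A: BR = c2, leader payoff 9.
- B: BR = c3, leader payoff 3.
- C: BR = c1, leader payoff 3.
- D: BR = c2, leader payoff 4.
Among 9, 3, 3, 4, the best is 9 at A. Subgame-perfect outcome: (A, c2) with payoffs (9, 17).

A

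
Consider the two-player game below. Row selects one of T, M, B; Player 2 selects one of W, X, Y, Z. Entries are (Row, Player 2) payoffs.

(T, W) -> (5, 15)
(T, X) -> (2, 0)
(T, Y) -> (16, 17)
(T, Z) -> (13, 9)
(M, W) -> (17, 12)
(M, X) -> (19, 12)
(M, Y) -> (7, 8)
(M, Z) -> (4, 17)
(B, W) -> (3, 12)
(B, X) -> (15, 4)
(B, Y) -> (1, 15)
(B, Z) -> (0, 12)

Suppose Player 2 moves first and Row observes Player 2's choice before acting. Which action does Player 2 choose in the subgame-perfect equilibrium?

Solve by backward induction (Player 2 leads).
- W: Row compares 5, 17, 3 and picks M; Player 2 would get 12.
- X: Row compares 2, 19, 15 and picks M; Player 2 would get 12.
- Y: Row compares 16, 7, 1 and picks T; Player 2 would get 17.
- Z: Row compares 13, 4, 0 and picks T; Player 2 would get 9.
Player 2's induced payoffs are 12, 12, 17, 9, so Player 2 commits to Y. Subgame-perfect outcome: (T, Y) with payoffs (16, 17).

Y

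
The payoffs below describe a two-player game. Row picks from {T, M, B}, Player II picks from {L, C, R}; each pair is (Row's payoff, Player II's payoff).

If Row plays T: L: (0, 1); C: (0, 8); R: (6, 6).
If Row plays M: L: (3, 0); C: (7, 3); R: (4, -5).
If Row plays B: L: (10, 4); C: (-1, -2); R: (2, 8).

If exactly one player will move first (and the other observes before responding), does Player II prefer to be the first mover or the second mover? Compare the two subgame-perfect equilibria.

If Row leads: Player II's best replies are T→C, M→C, B→R; Row's induced payoffs 0, 7, 2; outcome (M, C), payoffs (7, 3).
If Player II leads: Row's best replies are L→B, C→M, R→T; Player II's induced payoffs 4, 3, 6; outcome (T, R), payoffs (6, 6).
Player II gets 6 moving first and 3 moving second, so Player II prefers to move first.

first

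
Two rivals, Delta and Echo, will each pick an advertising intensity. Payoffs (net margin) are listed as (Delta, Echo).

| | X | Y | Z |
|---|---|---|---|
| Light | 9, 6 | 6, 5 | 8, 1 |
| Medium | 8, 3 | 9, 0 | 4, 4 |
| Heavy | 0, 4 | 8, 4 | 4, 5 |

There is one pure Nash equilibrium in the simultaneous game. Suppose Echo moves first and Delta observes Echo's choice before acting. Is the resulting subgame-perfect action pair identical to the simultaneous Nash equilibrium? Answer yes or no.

yes

Work backward from Delta's decision.
- X: Delta compares 9, 8, 0 and picks Light; Echo would get 6.
- Y: Delta compares 6, 9, 8 and picks Medium; Echo would get 0.
- Z: Delta compares 8, 4, 4 and picks Light; Echo would get 1.
Maximizing over 6, 0, 1, Echo chooses X. Subgame-perfect outcome: (Light, X) with payoffs (9, 6).
Now find the simultaneous Nash equilibrium.
Delta's best replies: X→Light; Y→Medium; Z→Light.
Echo's best replies: Light→X; Medium→Z; Heavy→Z.
The unique mutual best reply is (Light, X), giving (9, 6).
Sequential outcome (Light, X) coincides with the Nash profile (Light, X).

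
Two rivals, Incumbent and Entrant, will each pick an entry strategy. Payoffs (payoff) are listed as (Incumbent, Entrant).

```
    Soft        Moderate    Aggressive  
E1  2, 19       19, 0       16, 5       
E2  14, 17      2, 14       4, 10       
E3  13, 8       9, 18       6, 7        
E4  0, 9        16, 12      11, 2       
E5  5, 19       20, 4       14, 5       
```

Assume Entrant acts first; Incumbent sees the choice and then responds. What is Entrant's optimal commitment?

Work backward from Incumbent's decision.
- Soft: BR = E2, leader payoff 17.
- Moderate: BR = E5, leader payoff 4.
- Aggressive: BR = E1, leader payoff 5.
Entrant's induced payoffs are 17, 4, 5, so Entrant commits to Soft. Subgame-perfect outcome: (E2, Soft) with payoffs (14, 17).

Soft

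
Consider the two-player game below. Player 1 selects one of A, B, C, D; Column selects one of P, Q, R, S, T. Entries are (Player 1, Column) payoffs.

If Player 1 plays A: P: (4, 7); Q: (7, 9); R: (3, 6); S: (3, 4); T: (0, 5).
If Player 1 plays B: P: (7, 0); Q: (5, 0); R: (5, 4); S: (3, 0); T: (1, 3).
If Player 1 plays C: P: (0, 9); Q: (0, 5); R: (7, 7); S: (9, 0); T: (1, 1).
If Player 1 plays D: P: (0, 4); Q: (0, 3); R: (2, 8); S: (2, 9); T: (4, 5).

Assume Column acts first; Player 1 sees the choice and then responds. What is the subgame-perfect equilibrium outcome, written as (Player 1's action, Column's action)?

Backward induction with Column moving first.
- P: BR = B, leader payoff 0.
- Q: BR = A, leader payoff 9.
- R: BR = C, leader payoff 7.
- S: BR = C, leader payoff 0.
- T: BR = D, leader payoff 5.
Maximizing over 0, 9, 7, 0, 5, Column chooses Q. Subgame-perfect outcome: (A, Q) with payoffs (7, 9).

(A, Q)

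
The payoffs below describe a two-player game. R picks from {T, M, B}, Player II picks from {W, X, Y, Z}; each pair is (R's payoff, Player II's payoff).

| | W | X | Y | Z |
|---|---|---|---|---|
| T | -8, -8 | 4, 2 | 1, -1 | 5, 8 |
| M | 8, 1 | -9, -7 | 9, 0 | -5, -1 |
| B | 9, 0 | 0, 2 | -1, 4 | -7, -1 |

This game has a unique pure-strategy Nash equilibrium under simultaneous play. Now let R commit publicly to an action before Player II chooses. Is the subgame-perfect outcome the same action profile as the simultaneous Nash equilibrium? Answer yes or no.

Work backward from Player II's decision.
- T: BR = Z, leader payoff 5.
- M: BR = W, leader payoff 8.
- B: BR = Y, leader payoff -1.
Among 5, 8, -1, the best is 8 at M. Subgame-perfect outcome: (M, W) with payoffs (8, 1).
Now find the simultaneous Nash equilibrium.
R's best replies: W→B; X→T; Y→M; Z→T.
Player II's best replies: T→Z; M→W; B→Y.
The unique mutual best reply is (T, Z), giving (5, 8).
Sequential outcome (M, W) differs from the Nash profile (T, Z).

no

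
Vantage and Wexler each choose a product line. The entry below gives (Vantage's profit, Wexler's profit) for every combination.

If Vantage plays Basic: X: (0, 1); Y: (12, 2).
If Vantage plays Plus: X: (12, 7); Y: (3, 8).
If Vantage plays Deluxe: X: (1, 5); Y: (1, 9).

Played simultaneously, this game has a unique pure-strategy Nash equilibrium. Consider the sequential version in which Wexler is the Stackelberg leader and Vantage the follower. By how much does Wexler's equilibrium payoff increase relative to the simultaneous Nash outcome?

Vantage best-responds to each possible Wexler move:
- X → Vantage plays Plus (best of 0, 12, 1); Wexler gets 7.
- Y → Vantage plays Basic (best of 12, 3, 1); Wexler gets 2.
Maximizing over 7, 2, Wexler chooses X. Subgame-perfect outcome: (Plus, X) with payoffs (12, 7).
Now find the simultaneous Nash equilibrium.
Vantage's best replies: X→Plus; Y→Basic.
Wexler's best replies: Basic→Y; Plus→Y; Deluxe→Y.
The unique mutual best reply is (Basic, Y), giving (12, 2).
Wexler's commitment gain: 7 − 2 = 5.

5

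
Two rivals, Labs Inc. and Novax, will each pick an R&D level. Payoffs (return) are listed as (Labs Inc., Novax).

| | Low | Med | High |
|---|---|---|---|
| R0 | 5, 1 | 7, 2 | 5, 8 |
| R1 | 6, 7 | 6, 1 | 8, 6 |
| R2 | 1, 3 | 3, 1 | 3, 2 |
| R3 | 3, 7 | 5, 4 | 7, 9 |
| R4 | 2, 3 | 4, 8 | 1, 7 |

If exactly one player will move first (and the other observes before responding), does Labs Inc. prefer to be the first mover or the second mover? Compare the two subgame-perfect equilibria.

If Labs Inc. leads: Novax's best replies are R0→High, R1→Low, R2→Low, R3→High, R4→Med; Labs Inc.'s induced payoffs 5, 6, 1, 7, 4; outcome (R3, High), payoffs (7, 9).
If Novax leads: Labs Inc.'s best replies are Low→R1, Med→R0, High→R1; Novax's induced payoffs 7, 2, 6; outcome (R1, Low), payoffs (6, 7).
Labs Inc. gets 7 moving first and 6 moving second, so Labs Inc. prefers to move first.

first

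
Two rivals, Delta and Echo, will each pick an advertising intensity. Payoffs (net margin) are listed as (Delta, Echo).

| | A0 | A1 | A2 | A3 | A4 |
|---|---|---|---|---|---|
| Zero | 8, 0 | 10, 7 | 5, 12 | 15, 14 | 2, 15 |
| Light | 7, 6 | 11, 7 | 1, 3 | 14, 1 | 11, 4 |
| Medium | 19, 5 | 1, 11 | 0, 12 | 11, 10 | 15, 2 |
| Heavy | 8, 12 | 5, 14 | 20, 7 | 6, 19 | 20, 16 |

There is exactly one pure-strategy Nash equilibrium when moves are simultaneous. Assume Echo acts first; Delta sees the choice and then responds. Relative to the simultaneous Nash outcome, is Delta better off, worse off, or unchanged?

Solve by backward induction (Echo leads).
- A0: Delta compares 8, 7, 19, 8 and picks Medium; Echo would get 5.
- A1: Delta compares 10, 11, 1, 5 and picks Light; Echo would get 7.
- A2: Delta compares 5, 1, 0, 20 and picks Heavy; Echo would get 7.
- A3: Delta compares 15, 14, 11, 6 and picks Zero; Echo would get 14.
- A4: Delta compares 2, 11, 15, 20 and picks Heavy; Echo would get 16.
Among 5, 7, 7, 14, 16, the best is 16 at A4. Subgame-perfect outcome: (Heavy, A4) with payoffs (20, 16).
For the simultaneous game, intersect best replies.
Delta's best replies: A0→Medium; A1→Light; A2→Heavy; A3→Zero; A4→Heavy.
Echo's best replies: Zero→A4; Light→A1; Medium→A2; Heavy→A3.
The unique mutual best reply is (Light, A1), giving (11, 7).
Delta earns 20 sequentially versus 11 at the Nash outcome: better off.

better off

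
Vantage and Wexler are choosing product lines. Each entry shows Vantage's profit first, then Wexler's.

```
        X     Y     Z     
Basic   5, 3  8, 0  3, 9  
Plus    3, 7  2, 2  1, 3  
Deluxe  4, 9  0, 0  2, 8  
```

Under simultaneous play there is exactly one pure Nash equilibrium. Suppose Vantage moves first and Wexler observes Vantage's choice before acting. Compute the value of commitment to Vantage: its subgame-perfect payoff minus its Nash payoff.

Work backward from Wexler's decision.
- Basic: Wexler compares 3, 0, 9 and picks Z; Vantage would get 3.
- Plus: Wexler compares 7, 2, 3 and picks X; Vantage would get 3.
- Deluxe: Wexler compares 9, 0, 8 and picks X; Vantage would get 4.
Vantage's induced payoffs are 3, 3, 4, so Vantage commits to Deluxe. Subgame-perfect outcome: (Deluxe, X) with payoffs (4, 9).
For the simultaneous game, intersect best replies.
Vantage's best replies: X→Basic; Y→Basic; Z→Basic.
Wexler's best replies: Basic→Z; Plus→X; Deluxe→X.
The unique mutual best reply is (Basic, Z), giving (3, 9).
Vantage's commitment gain: 4 − 3 = 1.

1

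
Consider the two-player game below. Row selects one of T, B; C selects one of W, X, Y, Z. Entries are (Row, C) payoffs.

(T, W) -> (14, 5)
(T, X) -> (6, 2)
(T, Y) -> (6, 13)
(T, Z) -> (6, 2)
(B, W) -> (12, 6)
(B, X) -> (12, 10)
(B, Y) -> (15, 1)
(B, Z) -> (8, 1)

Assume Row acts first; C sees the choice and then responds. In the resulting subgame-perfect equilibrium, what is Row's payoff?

12

Solve by backward induction (Row leads).
- T → C plays Y (best of 5, 2, 13, 2); Row gets 6.
- B → C plays X (best of 6, 10, 1, 1); Row gets 12.
Maximizing over 6, 12, Row chooses B. Subgame-perfect outcome: (B, X) with payoffs (12, 10).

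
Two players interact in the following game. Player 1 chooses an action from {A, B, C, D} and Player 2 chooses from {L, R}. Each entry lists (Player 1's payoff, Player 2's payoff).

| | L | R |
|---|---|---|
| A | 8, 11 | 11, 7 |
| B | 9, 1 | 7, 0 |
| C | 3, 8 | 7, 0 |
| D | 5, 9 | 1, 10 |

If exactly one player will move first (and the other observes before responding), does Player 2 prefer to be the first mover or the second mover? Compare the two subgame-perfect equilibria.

If Player 1 leads: Player 2's best replies are A→L, B→L, C→L, D→R; Player 1's induced payoffs 8, 9, 3, 1; outcome (B, L), payoffs (9, 1).
If Player 2 leads: Player 1's best replies are L→B, R→A; Player 2's induced payoffs 1, 7; outcome (A, R), payoffs (11, 7).
Player 2 gets 7 moving first and 1 moving second, so Player 2 prefers to move first.

first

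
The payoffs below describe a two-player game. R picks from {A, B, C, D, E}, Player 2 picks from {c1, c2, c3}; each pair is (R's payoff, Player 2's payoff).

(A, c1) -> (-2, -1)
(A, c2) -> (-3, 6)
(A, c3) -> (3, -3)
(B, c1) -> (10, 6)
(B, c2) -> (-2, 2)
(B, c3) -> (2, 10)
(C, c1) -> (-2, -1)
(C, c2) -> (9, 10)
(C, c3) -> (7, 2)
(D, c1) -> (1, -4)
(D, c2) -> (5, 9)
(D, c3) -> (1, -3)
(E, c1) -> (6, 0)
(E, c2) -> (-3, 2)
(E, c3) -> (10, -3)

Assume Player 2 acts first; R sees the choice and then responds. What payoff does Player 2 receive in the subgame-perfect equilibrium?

10

Work backward from R's decision.
- c1 → R plays B (best of -2, 10, -2, 1, 6); Player 2 gets 6.
- c2 → R plays C (best of -3, -2, 9, 5, -3); Player 2 gets 10.
- c3 → R plays E (best of 3, 2, 7, 1, 10); Player 2 gets -3.
Among 6, 10, -3, the best is 10 at c2. Subgame-perfect outcome: (C, c2) with payoffs (9, 10).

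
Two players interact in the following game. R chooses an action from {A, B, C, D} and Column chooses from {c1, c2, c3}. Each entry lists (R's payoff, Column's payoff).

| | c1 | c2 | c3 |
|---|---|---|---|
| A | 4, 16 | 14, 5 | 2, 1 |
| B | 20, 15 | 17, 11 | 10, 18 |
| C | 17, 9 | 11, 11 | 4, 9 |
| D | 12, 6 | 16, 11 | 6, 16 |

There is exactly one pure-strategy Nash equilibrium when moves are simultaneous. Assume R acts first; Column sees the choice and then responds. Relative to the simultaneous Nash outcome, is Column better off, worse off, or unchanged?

Column best-responds to each possible R move:
- A: BR = c1, leader payoff 4.
- B: BR = c3, leader payoff 10.
- C: BR = c2, leader payoff 11.
- D: BR = c3, leader payoff 6.
R's induced payoffs are 4, 10, 11, 6, so R commits to C. Subgame-perfect outcome: (C, c2) with payoffs (11, 11).
Now find the simultaneous Nash equilibrium.
R's best replies: c1→B; c2→B; c3→B.
Column's best replies: A→c1; B→c3; C→c2; D→c3.
The unique mutual best reply is (B, c3), giving (10, 18).
Column earns 11 sequentially versus 18 at the Nash outcome: worse off.

worse off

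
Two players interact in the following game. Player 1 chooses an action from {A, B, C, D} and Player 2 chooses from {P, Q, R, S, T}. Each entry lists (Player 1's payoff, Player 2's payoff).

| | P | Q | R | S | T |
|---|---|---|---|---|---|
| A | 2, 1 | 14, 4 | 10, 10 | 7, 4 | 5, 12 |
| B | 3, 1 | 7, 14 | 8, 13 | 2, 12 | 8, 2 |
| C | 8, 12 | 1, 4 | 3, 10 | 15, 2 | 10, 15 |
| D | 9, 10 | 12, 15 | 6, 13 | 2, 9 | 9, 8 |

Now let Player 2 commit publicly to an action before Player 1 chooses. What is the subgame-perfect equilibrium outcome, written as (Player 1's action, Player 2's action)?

Player 1 best-responds to each possible Player 2 move:
- P → Player 1 plays D (best of 2, 3, 8, 9); Player 2 gets 10.
- Q → Player 1 plays A (best of 14, 7, 1, 12); Player 2 gets 4.
- R → Player 1 plays A (best of 10, 8, 3, 6); Player 2 gets 10.
- S → Player 1 plays C (best of 7, 2, 15, 2); Player 2 gets 2.
- T → Player 1 plays C (best of 5, 8, 10, 9); Player 2 gets 15.
Maximizing over 10, 4, 10, 2, 15, Player 2 chooses T. Subgame-perfect outcome: (C, T) with payoffs (10, 15).

(C, T)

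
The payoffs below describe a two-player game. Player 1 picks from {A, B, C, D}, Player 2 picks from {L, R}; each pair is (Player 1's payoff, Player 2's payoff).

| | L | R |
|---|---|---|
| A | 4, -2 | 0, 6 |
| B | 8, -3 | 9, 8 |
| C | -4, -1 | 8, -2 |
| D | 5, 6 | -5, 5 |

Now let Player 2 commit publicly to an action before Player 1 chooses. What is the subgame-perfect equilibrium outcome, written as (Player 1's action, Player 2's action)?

(B, R)

Work backward from Player 1's decision.
- L: BR = B, leader payoff -3.
- R: BR = B, leader payoff 8.
Among -3, 8, the best is 8 at R. Subgame-perfect outcome: (B, R) with payoffs (9, 8).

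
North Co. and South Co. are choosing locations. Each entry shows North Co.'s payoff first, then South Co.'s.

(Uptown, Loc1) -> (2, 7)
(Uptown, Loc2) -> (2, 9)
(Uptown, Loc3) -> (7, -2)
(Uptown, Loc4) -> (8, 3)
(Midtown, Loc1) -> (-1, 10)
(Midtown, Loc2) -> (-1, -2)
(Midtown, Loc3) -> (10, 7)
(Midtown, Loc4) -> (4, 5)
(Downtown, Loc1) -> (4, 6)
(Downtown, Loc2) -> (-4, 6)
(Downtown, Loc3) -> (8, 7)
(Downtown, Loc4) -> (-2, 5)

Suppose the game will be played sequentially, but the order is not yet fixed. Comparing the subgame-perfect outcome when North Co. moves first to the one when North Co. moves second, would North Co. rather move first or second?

first

If North Co. leads: South Co.'s best replies are Uptown→Loc2, Midtown→Loc1, Downtown→Loc3; North Co.'s induced payoffs 2, -1, 8; outcome (Downtown, Loc3), payoffs (8, 7).
If South Co. leads: North Co.'s best replies are Loc1→Downtown, Loc2→Uptown, Loc3→Midtown, Loc4→Uptown; South Co.'s induced payoffs 6, 9, 7, 3; outcome (Uptown, Loc2), payoffs (2, 9).
North Co. gets 8 moving first and 2 moving second, so North Co. prefers to move first.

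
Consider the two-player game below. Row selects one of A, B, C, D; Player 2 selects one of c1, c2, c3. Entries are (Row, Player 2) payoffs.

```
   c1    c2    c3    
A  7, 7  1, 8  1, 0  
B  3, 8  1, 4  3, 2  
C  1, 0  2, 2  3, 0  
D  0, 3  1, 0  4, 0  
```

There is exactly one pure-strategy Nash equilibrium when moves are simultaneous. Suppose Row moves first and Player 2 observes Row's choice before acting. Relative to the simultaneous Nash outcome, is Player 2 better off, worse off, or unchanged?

better off

Player 2 best-responds to each possible Row move:
- A: BR = c2, leader payoff 1.
- B: BR = c1, leader payoff 3.
- C: BR = c2, leader payoff 2.
- D: BR = c1, leader payoff 0.
Row's induced payoffs are 1, 3, 2, 0, so Row commits to B. Subgame-perfect outcome: (B, c1) with payoffs (3, 8).
Under simultaneous play:
Row's best replies: c1→A; c2→C; c3→D.
Player 2's best replies: A→c2; B→c1; C→c2; D→c1.
The unique mutual best reply is (C, c2), giving (2, 2).
Player 2 earns 8 sequentially versus 2 at the Nash outcome: better off.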